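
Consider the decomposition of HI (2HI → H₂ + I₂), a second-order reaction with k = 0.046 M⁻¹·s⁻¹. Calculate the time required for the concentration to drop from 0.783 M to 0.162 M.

106.4 s

Step 1: For second-order: t = (1/[HI] - 1/[HI]₀)/k
Step 2: t = (1/0.162 - 1/0.783)/0.046
Step 3: t = (6.173 - 1.277)/0.046
Step 4: t = 4.896/0.046 = 106.4 s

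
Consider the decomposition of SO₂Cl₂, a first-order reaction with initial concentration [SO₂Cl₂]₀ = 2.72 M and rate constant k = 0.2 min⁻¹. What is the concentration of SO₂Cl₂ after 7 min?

0.6707 M

Step 1: For a first-order reaction: [SO₂Cl₂] = [SO₂Cl₂]₀ × e^(-kt)
Step 2: [SO₂Cl₂] = 2.72 × e^(-0.2 × 7)
Step 3: [SO₂Cl₂] = 2.72 × e^(-1.4)
Step 4: [SO₂Cl₂] = 2.72 × 0.246597 = 0.6707 M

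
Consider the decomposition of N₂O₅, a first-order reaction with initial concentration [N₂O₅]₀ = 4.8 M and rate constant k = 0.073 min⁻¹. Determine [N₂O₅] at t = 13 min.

1.858 M

Step 1: For a first-order reaction: [N₂O₅] = [N₂O₅]₀ × e^(-kt)
Step 2: [N₂O₅] = 4.8 × e^(-0.073 × 13)
Step 3: [N₂O₅] = 4.8 × e^(-0.949)
Step 4: [N₂O₅] = 4.8 × 0.387128 = 1.858 M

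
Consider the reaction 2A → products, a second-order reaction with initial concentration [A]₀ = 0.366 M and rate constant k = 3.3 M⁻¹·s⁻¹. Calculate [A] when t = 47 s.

0.006336 M

Step 1: For a second-order reaction: 1/[A] = 1/[A]₀ + kt
Step 2: 1/[A] = 1/0.366 + 3.3 × 47
Step 3: 1/[A] = 2.732 + 155.1 = 157.8
Step 4: [A] = 1/157.8 = 0.006336 M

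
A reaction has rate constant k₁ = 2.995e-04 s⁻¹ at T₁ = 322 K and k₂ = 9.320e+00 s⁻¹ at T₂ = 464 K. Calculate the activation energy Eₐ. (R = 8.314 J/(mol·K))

90.5 kJ/mol

Step 1: Use the two-temperature Arrhenius form: ln(k₂/k₁) = -Eₐ/R × (1/T₂ - 1/T₁)
Step 2: ln(k₂/k₁) = ln(9.320e+00/2.995e-04) = ln(31118.5) = 10.3456
Step 3: 1/T₂ - 1/T₁ = 1/464 - 1/322 = -9.504176e-04 K⁻¹
Step 4: Eₐ = -R × ln(k₂/k₁) / (1/T₂ - 1/T₁) = -8.314 × 10.3456 / -9.504176e-04
Step 5: Eₐ = 9.0500e+04 J/mol = 90.5 kJ/mol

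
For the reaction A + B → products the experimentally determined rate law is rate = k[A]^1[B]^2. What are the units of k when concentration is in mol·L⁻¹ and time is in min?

(mol·L⁻¹)⁻²·min⁻¹

Step 1: Overall order = 1 + 2 = 3.
Step 2: rate has units mol·L⁻¹·min⁻¹; [A]^1[B]^2 has units (mol·L⁻¹)^3.
Step 3: k = rate/([A]^1[B]^2), so units of k = (mol·L⁻¹)^(1-3)·min⁻¹ = (mol·L⁻¹)⁻²·min⁻¹.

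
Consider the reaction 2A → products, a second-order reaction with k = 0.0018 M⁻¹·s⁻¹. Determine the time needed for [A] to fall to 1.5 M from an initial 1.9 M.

77.97 s

Step 1: For second-order: t = (1/[A] - 1/[A]₀)/k
Step 2: t = (1/1.5 - 1/1.9)/0.0018
Step 3: t = (0.6667 - 0.5263)/0.0018
Step 4: t = 0.1404/0.0018 = 77.97 s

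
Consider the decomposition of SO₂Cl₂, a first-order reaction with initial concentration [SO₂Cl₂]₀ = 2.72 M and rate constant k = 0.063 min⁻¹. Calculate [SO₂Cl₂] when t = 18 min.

0.8751 M

Step 1: For a first-order reaction: [SO₂Cl₂] = [SO₂Cl₂]₀ × e^(-kt)
Step 2: [SO₂Cl₂] = 2.72 × e^(-0.063 × 18)
Step 3: [SO₂Cl₂] = 2.72 × e^(-1.134)
Step 4: [SO₂Cl₂] = 2.72 × 0.321744 = 0.8751 M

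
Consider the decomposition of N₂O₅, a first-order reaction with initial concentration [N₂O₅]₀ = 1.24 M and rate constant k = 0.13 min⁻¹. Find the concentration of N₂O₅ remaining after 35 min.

0.0131 M

Step 1: For a first-order reaction: [N₂O₅] = [N₂O₅]₀ × e^(-kt)
Step 2: [N₂O₅] = 1.24 × e^(-0.13 × 35)
Step 3: [N₂O₅] = 1.24 × e^(-4.55)
Step 4: [N₂O₅] = 1.24 × 0.0105672 = 0.0131 M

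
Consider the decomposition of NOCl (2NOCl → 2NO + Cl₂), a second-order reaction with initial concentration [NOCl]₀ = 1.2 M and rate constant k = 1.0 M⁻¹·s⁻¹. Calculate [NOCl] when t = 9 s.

0.1017 M

Step 1: For a second-order reaction: 1/[NOCl] = 1/[NOCl]₀ + kt
Step 2: 1/[NOCl] = 1/1.2 + 1.0 × 9
Step 3: 1/[NOCl] = 0.8333 + 9 = 9.833
Step 4: [NOCl] = 1/9.833 = 0.1017 M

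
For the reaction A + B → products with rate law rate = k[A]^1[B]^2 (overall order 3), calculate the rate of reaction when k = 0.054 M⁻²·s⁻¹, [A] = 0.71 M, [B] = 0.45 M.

0.007764 M/s

Step 1: The rate law is rate = k[A]^1[B]^2, overall order = 1+2 = 3
Step 2: Substitute values: rate = 0.054 × (0.71)^1 × (0.45)^2
Step 3: rate = 0.054 × 0.71 × 0.2025 = 0.00776385 M/s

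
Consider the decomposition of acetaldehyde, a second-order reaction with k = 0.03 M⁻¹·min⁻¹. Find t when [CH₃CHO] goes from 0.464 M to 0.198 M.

96.51 min

Step 1: For second-order: t = (1/[CH₃CHO] - 1/[CH₃CHO]₀)/k
Step 2: t = (1/0.198 - 1/0.464)/0.03
Step 3: t = (5.051 - 2.155)/0.03
Step 4: t = 2.895/0.03 = 96.51 min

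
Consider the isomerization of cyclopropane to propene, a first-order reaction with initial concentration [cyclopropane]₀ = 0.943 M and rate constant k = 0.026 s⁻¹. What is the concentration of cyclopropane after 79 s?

0.1209 M

Step 1: For a first-order reaction: [cyclopropane] = [cyclopropane]₀ × e^(-kt)
Step 2: [cyclopropane] = 0.943 × e^(-0.026 × 79)
Step 3: [cyclopropane] = 0.943 × e^(-2.054)
Step 4: [cyclopropane] = 0.943 × 0.128221 = 0.1209 M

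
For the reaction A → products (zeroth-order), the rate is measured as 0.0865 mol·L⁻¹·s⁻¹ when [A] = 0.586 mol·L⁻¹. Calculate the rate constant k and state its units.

0.0865 mol·L⁻¹·s⁻¹

Step 1: For a zeroth-order reaction, rate = k (independent of concentration).
Step 2: k = rate = 0.0865 mol·L⁻¹·s⁻¹.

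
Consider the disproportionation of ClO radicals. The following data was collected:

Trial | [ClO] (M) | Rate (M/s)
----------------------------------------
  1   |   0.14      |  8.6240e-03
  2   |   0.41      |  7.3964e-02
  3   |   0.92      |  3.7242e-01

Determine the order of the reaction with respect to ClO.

second order (2)

Step 1: Compare trials to find order n where rate₂/rate₁ = ([ClO]₂/[ClO]₁)^n
Step 2: rate₂/rate₁ = 7.3964e-02/8.6240e-03 = 8.577
Step 3: [ClO]₂/[ClO]₁ = 0.41/0.14 = 2.929
Step 4: n = ln(8.577)/ln(2.929) = 2.00 ≈ 2
Step 5: The reaction is second order in ClO.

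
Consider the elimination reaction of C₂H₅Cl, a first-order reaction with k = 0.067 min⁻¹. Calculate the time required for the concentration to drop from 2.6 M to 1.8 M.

5.488 min

Step 1: For first-order: t = ln([C₂H₅Cl]₀/[C₂H₅Cl])/k
Step 2: t = ln(2.6/1.8)/0.067
Step 3: t = ln(1.444)/0.067
Step 4: t = 0.3677/0.067 = 5.488 min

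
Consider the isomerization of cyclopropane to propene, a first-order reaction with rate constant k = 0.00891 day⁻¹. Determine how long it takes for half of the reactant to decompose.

77.79 day

Step 1: For a first-order reaction, t₁/₂ = ln(2)/k
Step 2: t₁/₂ = ln(2)/0.00891
Step 3: t₁/₂ = 0.6931/0.00891 = 77.79 day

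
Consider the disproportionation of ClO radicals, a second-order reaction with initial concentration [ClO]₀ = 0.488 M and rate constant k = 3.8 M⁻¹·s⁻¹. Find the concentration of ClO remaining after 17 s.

0.015 M

Step 1: For a second-order reaction: 1/[ClO] = 1/[ClO]₀ + kt
Step 2: 1/[ClO] = 1/0.488 + 3.8 × 17
Step 3: 1/[ClO] = 2.049 + 64.6 = 66.65
Step 4: [ClO] = 1/66.65 = 0.015 M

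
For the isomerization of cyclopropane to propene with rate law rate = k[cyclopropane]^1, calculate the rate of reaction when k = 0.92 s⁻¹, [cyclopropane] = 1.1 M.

1.012 M/s

Step 1: Identify the rate law: rate = k[cyclopropane]^1
Step 2: Substitute values: rate = 0.92 × (1.1)^1
Step 3: Calculate: rate = 0.92 × 1.1 = 1.012 M/s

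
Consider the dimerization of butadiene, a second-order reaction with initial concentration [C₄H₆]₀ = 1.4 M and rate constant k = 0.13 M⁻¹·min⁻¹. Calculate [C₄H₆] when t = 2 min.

1.026 M

Step 1: For a second-order reaction: 1/[C₄H₆] = 1/[C₄H₆]₀ + kt
Step 2: 1/[C₄H₆] = 1/1.4 + 0.13 × 2
Step 3: 1/[C₄H₆] = 0.7143 + 0.26 = 0.9743
Step 4: [C₄H₆] = 1/0.9743 = 1.026 M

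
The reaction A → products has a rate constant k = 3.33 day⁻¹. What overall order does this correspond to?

first order (1)

Step 1: The units of k for an nth-order reaction are (concentration)^(1-n)·(time)⁻¹.
Step 2: Here k has units day⁻¹, so the concentration exponent is 0.
Step 3: 1 - n = 0 ⇒ n = 1. The reaction is first order.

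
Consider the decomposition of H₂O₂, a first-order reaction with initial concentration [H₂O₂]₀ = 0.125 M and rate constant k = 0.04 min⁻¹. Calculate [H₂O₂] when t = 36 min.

0.02962 M

Step 1: For a first-order reaction: [H₂O₂] = [H₂O₂]₀ × e^(-kt)
Step 2: [H₂O₂] = 0.125 × e^(-0.04 × 36)
Step 3: [H₂O₂] = 0.125 × e^(-1.44)
Step 4: [H₂O₂] = 0.125 × 0.236928 = 0.02962 M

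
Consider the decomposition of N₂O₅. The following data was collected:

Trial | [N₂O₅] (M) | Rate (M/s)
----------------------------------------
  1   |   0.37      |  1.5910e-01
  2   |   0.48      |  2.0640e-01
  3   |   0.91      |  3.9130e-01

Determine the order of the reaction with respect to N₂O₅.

first order (1)

Step 1: Compare trials to find order n where rate₂/rate₁ = ([N₂O₅]₂/[N₂O₅]₁)^n
Step 2: rate₂/rate₁ = 2.0640e-01/1.5910e-01 = 1.297
Step 3: [N₂O₅]₂/[N₂O₅]₁ = 0.48/0.37 = 1.297
Step 4: n = ln(1.297)/ln(1.297) = 1.00 ≈ 1
Step 5: The reaction is first order in N₂O₅.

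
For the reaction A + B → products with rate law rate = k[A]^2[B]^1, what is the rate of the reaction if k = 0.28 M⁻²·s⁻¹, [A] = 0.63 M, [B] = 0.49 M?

0.05445 M/s

Step 1: The rate law is rate = k[A]^2[B]^1
Step 2: Substitute: rate = 0.28 × (0.63)^2 × (0.49)^1
Step 3: rate = 0.28 × 0.3969 × 0.49 = 0.0544547 M/s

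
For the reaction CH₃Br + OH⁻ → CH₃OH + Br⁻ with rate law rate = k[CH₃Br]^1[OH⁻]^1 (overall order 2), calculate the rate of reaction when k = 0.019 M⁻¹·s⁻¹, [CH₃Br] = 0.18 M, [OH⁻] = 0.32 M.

0.001094 M/s

Step 1: The rate law is rate = k[CH₃Br]^1[OH⁻]^1, overall order = 1+1 = 2
Step 2: Substitute values: rate = 0.019 × (0.18)^1 × (0.32)^1
Step 3: rate = 0.019 × 0.18 × 0.32 = 0.0010944 M/s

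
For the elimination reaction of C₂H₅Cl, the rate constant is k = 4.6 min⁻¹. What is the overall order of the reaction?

first order (1)

Step 1: The units of k for an nth-order reaction are (concentration)^(1-n)·(time)⁻¹.
Step 2: Here k has units min⁻¹, so the concentration exponent is 0.
Step 3: 1 - n = 0 ⇒ n = 1. The reaction is first order.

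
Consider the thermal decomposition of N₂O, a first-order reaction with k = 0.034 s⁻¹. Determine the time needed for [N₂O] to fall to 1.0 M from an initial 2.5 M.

26.95 s

Step 1: For first-order: t = ln([N₂O]₀/[N₂O])/k
Step 2: t = ln(2.5/1.0)/0.034
Step 3: t = ln(2.5)/0.034
Step 4: t = 0.9163/0.034 = 26.95 s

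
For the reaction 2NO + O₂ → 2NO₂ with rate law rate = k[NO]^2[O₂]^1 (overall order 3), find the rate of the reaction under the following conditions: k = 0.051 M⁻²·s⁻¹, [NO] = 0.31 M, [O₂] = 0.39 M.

0.001911 M/s

Step 1: The rate law is rate = k[NO]^2[O₂]^1, overall order = 2+1 = 3
Step 2: Substitute values: rate = 0.051 × (0.31)^2 × (0.39)^1
Step 3: rate = 0.051 × 0.0961 × 0.39 = 0.00191143 M/s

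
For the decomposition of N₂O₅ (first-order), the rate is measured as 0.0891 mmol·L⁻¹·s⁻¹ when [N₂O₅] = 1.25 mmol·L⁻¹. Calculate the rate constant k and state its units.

0.07128 s⁻¹

Step 1: rate = k[N₂O₅]^1, so k = rate / [N₂O₅]^1.
Step 2: k = 0.0891 / (1.25)^1 = 0.0891 / 1.25.
Step 3: k = 0.07128 s⁻¹.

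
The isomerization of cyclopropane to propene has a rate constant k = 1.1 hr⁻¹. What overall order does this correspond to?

first order (1)

Step 1: The units of k for an nth-order reaction are (concentration)^(1-n)·(time)⁻¹.
Step 2: Here k has units hr⁻¹, so the concentration exponent is 0.
Step 3: 1 - n = 0 ⇒ n = 1. The reaction is first order.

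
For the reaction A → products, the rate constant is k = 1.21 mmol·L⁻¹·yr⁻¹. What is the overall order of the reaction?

zeroth order (0)

Step 1: The units of k for an nth-order reaction are (concentration)^(1-n)·(time)⁻¹.
Step 2: Here k has units mmol·L⁻¹·yr⁻¹, so the concentration exponent is 1.
Step 3: 1 - n = 1 ⇒ n = 0. The reaction is zeroth order.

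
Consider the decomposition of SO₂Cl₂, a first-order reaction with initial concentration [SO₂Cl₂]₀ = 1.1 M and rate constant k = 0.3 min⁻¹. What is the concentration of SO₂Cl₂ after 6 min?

0.1818 M

Step 1: For a first-order reaction: [SO₂Cl₂] = [SO₂Cl₂]₀ × e^(-kt)
Step 2: [SO₂Cl₂] = 1.1 × e^(-0.3 × 6)
Step 3: [SO₂Cl₂] = 1.1 × e^(-1.8)
Step 4: [SO₂Cl₂] = 1.1 × 0.165299 = 0.1818 M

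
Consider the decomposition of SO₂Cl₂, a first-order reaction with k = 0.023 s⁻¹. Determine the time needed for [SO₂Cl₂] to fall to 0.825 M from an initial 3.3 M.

60.27 s

Step 1: For first-order: t = ln([SO₂Cl₂]₀/[SO₂Cl₂])/k
Step 2: t = ln(3.3/0.825)/0.023
Step 3: t = ln(4)/0.023
Step 4: t = 1.386/0.023 = 60.27 s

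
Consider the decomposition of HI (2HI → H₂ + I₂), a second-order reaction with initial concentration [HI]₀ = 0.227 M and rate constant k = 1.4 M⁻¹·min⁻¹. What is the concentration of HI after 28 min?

0.02293 M

Step 1: For a second-order reaction: 1/[HI] = 1/[HI]₀ + kt
Step 2: 1/[HI] = 1/0.227 + 1.4 × 28
Step 3: 1/[HI] = 4.405 + 39.2 = 43.61
Step 4: [HI] = 1/43.61 = 0.02293 M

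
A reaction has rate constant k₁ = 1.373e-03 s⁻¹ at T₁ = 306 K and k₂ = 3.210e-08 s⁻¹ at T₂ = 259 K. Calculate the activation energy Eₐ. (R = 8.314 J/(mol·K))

149.5 kJ/mol

Step 1: Use the two-temperature Arrhenius form: ln(k₂/k₁) = -Eₐ/R × (1/T₂ - 1/T₁)
Step 2: ln(k₂/k₁) = ln(3.210e-08/1.373e-03) = ln(2.33795e-05) = -10.6637
Step 3: 1/T₂ - 1/T₁ = 1/259 - 1/306 = 5.930300e-04 K⁻¹
Step 4: Eₐ = -R × ln(k₂/k₁) / (1/T₂ - 1/T₁) = -8.314 × -10.6637 / 5.930300e-04
Step 5: Eₐ = 1.4950e+05 J/mol = 149.5 kJ/mol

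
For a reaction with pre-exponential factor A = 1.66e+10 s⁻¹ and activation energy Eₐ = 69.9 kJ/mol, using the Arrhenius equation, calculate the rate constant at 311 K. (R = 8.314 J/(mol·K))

3.02e-02 s⁻¹

Step 1: Use the Arrhenius equation: k = A × exp(-Eₐ/RT)
Step 2: Convert Eₐ to J/mol: 69.9 kJ/mol = 69900 J/mol
Step 3: Calculate the exponent: -Eₐ/(RT) = -69900/(8.314 × 311) = -27.03378
Step 4: k = 1.66e+10 × exp(-27.03378)
Step 5: k = 1.66e+10 × 1.81710e-12 = 3.0164e-02 s⁻¹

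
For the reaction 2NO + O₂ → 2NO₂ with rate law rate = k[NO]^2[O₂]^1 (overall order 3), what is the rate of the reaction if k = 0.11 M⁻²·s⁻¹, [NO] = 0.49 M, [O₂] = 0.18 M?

0.004754 M/s

Step 1: The rate law is rate = k[NO]^2[O₂]^1, overall order = 2+1 = 3
Step 2: Substitute values: rate = 0.11 × (0.49)^2 × (0.18)^1
Step 3: rate = 0.11 × 0.2401 × 0.18 = 0.00475398 M/s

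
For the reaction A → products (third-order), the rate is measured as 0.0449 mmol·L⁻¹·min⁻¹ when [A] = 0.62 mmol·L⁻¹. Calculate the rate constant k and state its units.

0.1884 (mmol·L⁻¹)⁻²·min⁻¹

Step 1: rate = k[A]^3, so k = rate / [A]^3.
Step 2: k = 0.0449 / (0.62)^3 = 0.0449 / 0.2383.
Step 3: k = 0.1884 (mmol·L⁻¹)⁻²·min⁻¹.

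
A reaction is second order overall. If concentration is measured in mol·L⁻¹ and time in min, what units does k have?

(mol·L⁻¹)⁻¹·min⁻¹

Step 1: For overall order n, rate = k × (concentration)^n.
Step 2: Rate has units mol·L⁻¹·min⁻¹; concentration term has units (mol·L⁻¹)^2.
Step 3: k = rate / (concentration)^n, so units of k = (mol·L⁻¹)^(1-2)·min⁻¹ = (mol·L⁻¹)⁻¹·min⁻¹.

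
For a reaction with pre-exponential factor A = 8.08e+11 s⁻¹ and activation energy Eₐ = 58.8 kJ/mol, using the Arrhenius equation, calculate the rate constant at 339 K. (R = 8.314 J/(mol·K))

7.03e+02 s⁻¹

Step 1: Use the Arrhenius equation: k = A × exp(-Eₐ/RT)
Step 2: Convert Eₐ to J/mol: 58.8 kJ/mol = 58800 J/mol
Step 3: Calculate the exponent: -Eₐ/(RT) = -58800/(8.314 × 339) = -20.86256
Step 4: k = 8.08e+11 × exp(-20.86256)
Step 5: k = 8.08e+11 × 8.69972e-10 = 7.0294e+02 s⁻¹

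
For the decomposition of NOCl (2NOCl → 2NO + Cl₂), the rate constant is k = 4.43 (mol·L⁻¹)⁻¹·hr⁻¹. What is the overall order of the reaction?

second order (2)

Step 1: The units of k for an nth-order reaction are (concentration)^(1-n)·(time)⁻¹.
Step 2: Here k has units (mol·L⁻¹)⁻¹·hr⁻¹, so the concentration exponent is -1.
Step 3: 1 - n = -1 ⇒ n = 2. The reaction is second order.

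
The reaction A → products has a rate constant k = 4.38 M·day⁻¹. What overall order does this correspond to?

zeroth order (0)

Step 1: The units of k for an nth-order reaction are (concentration)^(1-n)·(time)⁻¹.
Step 2: Here k has units M·day⁻¹, so the concentration exponent is 1.
Step 3: 1 - n = 1 ⇒ n = 0. The reaction is zeroth order.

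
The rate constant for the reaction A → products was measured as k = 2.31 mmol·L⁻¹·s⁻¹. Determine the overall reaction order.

zeroth order (0)

Step 1: The units of k for an nth-order reaction are (concentration)^(1-n)·(time)⁻¹.
Step 2: Here k has units mmol·L⁻¹·s⁻¹, so the concentration exponent is 1.
Step 3: 1 - n = 1 ⇒ n = 0. The reaction is zeroth order.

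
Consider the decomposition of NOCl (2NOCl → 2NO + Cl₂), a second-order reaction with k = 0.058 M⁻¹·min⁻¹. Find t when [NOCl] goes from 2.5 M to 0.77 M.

15.49 min

Step 1: For second-order: t = (1/[NOCl] - 1/[NOCl]₀)/k
Step 2: t = (1/0.77 - 1/2.5)/0.058
Step 3: t = (1.299 - 0.4)/0.058
Step 4: t = 0.8987/0.058 = 15.49 min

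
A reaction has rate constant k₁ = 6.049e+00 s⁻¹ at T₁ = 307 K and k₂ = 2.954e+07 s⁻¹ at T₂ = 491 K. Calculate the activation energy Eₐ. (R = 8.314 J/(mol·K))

104.9 kJ/mol

Step 1: Use the two-temperature Arrhenius form: ln(k₂/k₁) = -Eₐ/R × (1/T₂ - 1/T₁)
Step 2: ln(k₂/k₁) = ln(2.954e+07/6.049e+00) = ln(4.88345e+06) = 15.4014
Step 3: 1/T₂ - 1/T₁ = 1/491 - 1/307 = -1.220669e-03 K⁻¹
Step 4: Eₐ = -R × ln(k₂/k₁) / (1/T₂ - 1/T₁) = -8.314 × 15.4014 / -1.220669e-03
Step 5: Eₐ = 1.0490e+05 J/mol = 104.9 kJ/mol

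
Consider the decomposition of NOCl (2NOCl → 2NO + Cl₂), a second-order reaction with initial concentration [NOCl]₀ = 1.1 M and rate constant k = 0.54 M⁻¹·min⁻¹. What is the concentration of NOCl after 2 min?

0.5027 M

Step 1: For a second-order reaction: 1/[NOCl] = 1/[NOCl]₀ + kt
Step 2: 1/[NOCl] = 1/1.1 + 0.54 × 2
Step 3: 1/[NOCl] = 0.9091 + 1.08 = 1.989
Step 4: [NOCl] = 1/1.989 = 0.5027 M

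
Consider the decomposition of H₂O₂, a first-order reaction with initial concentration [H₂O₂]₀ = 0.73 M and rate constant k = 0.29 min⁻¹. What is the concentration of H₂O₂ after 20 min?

0.00221 M

Step 1: For a first-order reaction: [H₂O₂] = [H₂O₂]₀ × e^(-kt)
Step 2: [H₂O₂] = 0.73 × e^(-0.29 × 20)
Step 3: [H₂O₂] = 0.73 × e^(-5.8)
Step 4: [H₂O₂] = 0.73 × 0.00302755 = 0.00221 M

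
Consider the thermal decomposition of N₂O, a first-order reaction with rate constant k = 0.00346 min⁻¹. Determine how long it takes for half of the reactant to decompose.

200.3 min

Step 1: For a first-order reaction, t₁/₂ = ln(2)/k
Step 2: t₁/₂ = ln(2)/0.00346
Step 3: t₁/₂ = 0.6931/0.00346 = 200.3 min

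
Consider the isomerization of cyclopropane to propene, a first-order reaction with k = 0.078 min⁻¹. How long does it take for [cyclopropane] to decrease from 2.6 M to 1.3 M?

8.887 min

Step 1: For first-order: t = ln([cyclopropane]₀/[cyclopropane])/k
Step 2: t = ln(2.6/1.3)/0.078
Step 3: t = ln(2)/0.078
Step 4: t = 0.6931/0.078 = 8.887 min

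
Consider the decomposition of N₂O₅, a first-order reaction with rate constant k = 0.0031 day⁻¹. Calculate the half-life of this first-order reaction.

223.6 day

Step 1: For a first-order reaction, t₁/₂ = ln(2)/k
Step 2: t₁/₂ = ln(2)/0.0031
Step 3: t₁/₂ = 0.6931/0.0031 = 223.6 day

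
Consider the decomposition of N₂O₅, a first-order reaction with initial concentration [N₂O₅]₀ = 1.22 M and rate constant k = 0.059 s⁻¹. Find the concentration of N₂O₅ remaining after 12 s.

0.601 M

Step 1: For a first-order reaction: [N₂O₅] = [N₂O₅]₀ × e^(-kt)
Step 2: [N₂O₅] = 1.22 × e^(-0.059 × 12)
Step 3: [N₂O₅] = 1.22 × e^(-0.708)
Step 4: [N₂O₅] = 1.22 × 0.492628 = 0.601 M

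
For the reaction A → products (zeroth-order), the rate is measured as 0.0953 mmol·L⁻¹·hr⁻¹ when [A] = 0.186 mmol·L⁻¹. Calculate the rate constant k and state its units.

0.0953 mmol·L⁻¹·hr⁻¹

Step 1: For a zeroth-order reaction, rate = k (independent of concentration).
Step 2: k = rate = 0.0953 mmol·L⁻¹·hr⁻¹.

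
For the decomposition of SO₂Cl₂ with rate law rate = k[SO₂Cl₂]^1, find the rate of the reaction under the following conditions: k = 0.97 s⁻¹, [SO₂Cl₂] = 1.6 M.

1.552 M/s

Step 1: Identify the rate law: rate = k[SO₂Cl₂]^1
Step 2: Substitute values: rate = 0.97 × (1.6)^1
Step 3: Calculate: rate = 0.97 × 1.6 = 1.552 M/s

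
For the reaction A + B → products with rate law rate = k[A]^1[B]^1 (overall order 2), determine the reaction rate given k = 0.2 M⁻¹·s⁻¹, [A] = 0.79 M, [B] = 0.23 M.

0.03634 M/s

Step 1: The rate law is rate = k[A]^1[B]^1, overall order = 1+1 = 2
Step 2: Substitute values: rate = 0.2 × (0.79)^1 × (0.23)^1
Step 3: rate = 0.2 × 0.79 × 0.23 = 0.03634 M/s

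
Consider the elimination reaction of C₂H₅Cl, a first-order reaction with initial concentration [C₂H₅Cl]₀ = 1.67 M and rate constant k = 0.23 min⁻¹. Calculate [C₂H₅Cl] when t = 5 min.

0.5288 M

Step 1: For a first-order reaction: [C₂H₅Cl] = [C₂H₅Cl]₀ × e^(-kt)
Step 2: [C₂H₅Cl] = 1.67 × e^(-0.23 × 5)
Step 3: [C₂H₅Cl] = 1.67 × e^(-1.15)
Step 4: [C₂H₅Cl] = 1.67 × 0.316637 = 0.5288 M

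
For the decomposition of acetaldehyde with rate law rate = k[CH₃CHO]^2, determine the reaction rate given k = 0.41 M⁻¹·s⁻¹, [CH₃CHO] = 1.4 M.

0.8036 M/s

Step 1: Identify the rate law: rate = k[CH₃CHO]^2
Step 2: Substitute values: rate = 0.41 × (1.4)^2
Step 3: Calculate: rate = 0.41 × 1.96 = 0.8036 M/s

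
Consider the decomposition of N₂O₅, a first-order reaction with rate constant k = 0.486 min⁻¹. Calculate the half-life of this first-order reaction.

1.426 min

Step 1: For a first-order reaction, t₁/₂ = ln(2)/k
Step 2: t₁/₂ = ln(2)/0.486
Step 3: t₁/₂ = 0.6931/0.486 = 1.426 min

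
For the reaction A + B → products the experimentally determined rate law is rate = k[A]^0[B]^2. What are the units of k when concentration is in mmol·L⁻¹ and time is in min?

(mmol·L⁻¹)⁻¹·min⁻¹

Step 1: Overall order = 0 + 2 = 2.
Step 2: rate has units mmol·L⁻¹·min⁻¹; [A]^0[B]^2 has units (mmol·L⁻¹)^2.
Step 3: k = rate/([A]^0[B]^2), so units of k = (mmol·L⁻¹)^(1-2)·min⁻¹ = (mmol·L⁻¹)⁻¹·min⁻¹.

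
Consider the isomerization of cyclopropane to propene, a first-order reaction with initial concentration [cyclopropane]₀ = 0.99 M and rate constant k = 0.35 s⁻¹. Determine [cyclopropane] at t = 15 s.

0.005195 M

Step 1: For a first-order reaction: [cyclopropane] = [cyclopropane]₀ × e^(-kt)
Step 2: [cyclopropane] = 0.99 × e^(-0.35 × 15)
Step 3: [cyclopropane] = 0.99 × e^(-5.25)
Step 4: [cyclopropane] = 0.99 × 0.00524752 = 0.005195 M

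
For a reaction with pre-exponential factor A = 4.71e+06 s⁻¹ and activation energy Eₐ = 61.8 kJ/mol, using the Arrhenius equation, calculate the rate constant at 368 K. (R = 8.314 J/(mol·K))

7.96e-03 s⁻¹

Step 1: Use the Arrhenius equation: k = A × exp(-Eₐ/RT)
Step 2: Convert Eₐ to J/mol: 61.8 kJ/mol = 61800 J/mol
Step 3: Calculate the exponent: -Eₐ/(RT) = -61800/(8.314 × 368) = -20.19904
Step 4: k = 4.71e+06 × exp(-20.19904)
Step 5: k = 4.71e+06 × 1.68915e-09 = 7.9559e-03 s⁻¹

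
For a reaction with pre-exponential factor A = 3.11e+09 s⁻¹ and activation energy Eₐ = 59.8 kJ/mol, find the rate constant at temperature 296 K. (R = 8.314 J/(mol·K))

8.70e-02 s⁻¹

Step 1: Use the Arrhenius equation: k = A × exp(-Eₐ/RT)
Step 2: Convert Eₐ to J/mol: 59.8 kJ/mol = 59800 J/mol
Step 3: Calculate the exponent: -Eₐ/(RT) = -59800/(8.314 × 296) = -24.29962
Step 4: k = 3.11e+09 × exp(-24.29962)
Step 5: k = 3.11e+09 × 2.79775e-11 = 8.7010e-02 s⁻¹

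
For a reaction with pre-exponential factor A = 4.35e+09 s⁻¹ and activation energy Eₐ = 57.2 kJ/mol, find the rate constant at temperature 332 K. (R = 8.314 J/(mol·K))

4.35e+00 s⁻¹

Step 1: Use the Arrhenius equation: k = A × exp(-Eₐ/RT)
Step 2: Convert Eₐ to J/mol: 57.2 kJ/mol = 57200 J/mol
Step 3: Calculate the exponent: -Eₐ/(RT) = -57200/(8.314 × 332) = -20.72278
Step 4: k = 4.35e+09 × exp(-20.72278)
Step 5: k = 4.35e+09 × 1.00049e-09 = 4.3521e+00 s⁻¹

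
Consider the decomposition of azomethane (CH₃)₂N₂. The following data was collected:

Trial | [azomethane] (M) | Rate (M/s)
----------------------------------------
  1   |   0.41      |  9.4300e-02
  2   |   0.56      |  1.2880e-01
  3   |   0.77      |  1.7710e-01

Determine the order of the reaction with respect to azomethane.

first order (1)

Step 1: Compare trials to find order n where rate₂/rate₁ = ([azomethane]₂/[azomethane]₁)^n
Step 2: rate₂/rate₁ = 1.2880e-01/9.4300e-02 = 1.366
Step 3: [azomethane]₂/[azomethane]₁ = 0.56/0.41 = 1.366
Step 4: n = ln(1.366)/ln(1.366) = 1.00 ≈ 1
Step 5: The reaction is first order in azomethane.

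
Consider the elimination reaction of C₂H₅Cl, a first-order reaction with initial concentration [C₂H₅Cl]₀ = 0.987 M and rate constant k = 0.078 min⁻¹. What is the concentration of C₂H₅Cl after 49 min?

0.0216 M

Step 1: For a first-order reaction: [C₂H₅Cl] = [C₂H₅Cl]₀ × e^(-kt)
Step 2: [C₂H₅Cl] = 0.987 × e^(-0.078 × 49)
Step 3: [C₂H₅Cl] = 0.987 × e^(-3.822)
Step 4: [C₂H₅Cl] = 0.987 × 0.021884 = 0.0216 M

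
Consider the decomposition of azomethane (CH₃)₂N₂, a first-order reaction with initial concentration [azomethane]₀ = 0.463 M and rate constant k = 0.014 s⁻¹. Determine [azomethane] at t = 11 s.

0.3969 M

Step 1: For a first-order reaction: [azomethane] = [azomethane]₀ × e^(-kt)
Step 2: [azomethane] = 0.463 × e^(-0.014 × 11)
Step 3: [azomethane] = 0.463 × e^(-0.154)
Step 4: [azomethane] = 0.463 × 0.857272 = 0.3969 M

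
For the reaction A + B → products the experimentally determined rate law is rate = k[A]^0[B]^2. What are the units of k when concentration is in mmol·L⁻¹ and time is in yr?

(mmol·L⁻¹)⁻¹·yr⁻¹

Step 1: Overall order = 0 + 2 = 2.
Step 2: rate has units mmol·L⁻¹·yr⁻¹; [A]^0[B]^2 has units (mmol·L⁻¹)^2.
Step 3: k = rate/([A]^0[B]^2), so units of k = (mmol·L⁻¹)^(1-2)·yr⁻¹ = (mmol·L⁻¹)⁻¹·yr⁻¹.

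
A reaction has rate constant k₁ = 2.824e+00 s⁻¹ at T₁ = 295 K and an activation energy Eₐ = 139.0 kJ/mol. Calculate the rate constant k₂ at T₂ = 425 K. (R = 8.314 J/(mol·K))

9.541e+07 s⁻¹

Step 1: Use the two-temperature Arrhenius form: ln(k₂/k₁) = -Eₐ/R × (1/T₂ - 1/T₁)
Step 2: Convert Eₐ to J/mol: 139.0 kJ/mol = 139000 J/mol
Step 3: 1/T₂ - 1/T₁ = 1/425 - 1/295 = -1.036889e-03 K⁻¹
Step 4: ln(k₂/k₁) = -139000/8.314 × -1.036889e-03 = 17.33553
Step 5: k₂ = k₁ × exp(17.33553) = 2.824e+00 × 3.37851e+07 = 9.541e+07 s⁻¹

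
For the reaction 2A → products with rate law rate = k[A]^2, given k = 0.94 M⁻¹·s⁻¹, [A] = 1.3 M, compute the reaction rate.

1.589 M/s

Step 1: Identify the rate law: rate = k[A]^2
Step 2: Substitute values: rate = 0.94 × (1.3)^2
Step 3: Calculate: rate = 0.94 × 1.69 = 1.5886 M/s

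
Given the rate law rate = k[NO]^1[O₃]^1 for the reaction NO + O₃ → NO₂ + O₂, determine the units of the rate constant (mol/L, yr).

(mol/L)⁻¹·yr⁻¹

Step 1: Overall order = 1 + 1 = 2.
Step 2: rate has units mol/L·yr⁻¹; [NO]^1[O₃]^1 has units (mol/L)^2.
Step 3: k = rate/([NO]^1[O₃]^1), so units of k = (mol/L)^(1-2)·yr⁻¹ = (mol/L)⁻¹·yr⁻¹.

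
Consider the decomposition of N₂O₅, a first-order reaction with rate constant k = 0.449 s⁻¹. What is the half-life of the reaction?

1.544 s

Step 1: For a first-order reaction, t₁/₂ = ln(2)/k
Step 2: t₁/₂ = ln(2)/0.449
Step 3: t₁/₂ = 0.6931/0.449 = 1.544 s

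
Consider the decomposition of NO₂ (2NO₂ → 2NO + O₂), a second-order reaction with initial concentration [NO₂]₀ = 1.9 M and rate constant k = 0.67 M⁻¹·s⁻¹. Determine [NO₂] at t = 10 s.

0.1384 M

Step 1: For a second-order reaction: 1/[NO₂] = 1/[NO₂]₀ + kt
Step 2: 1/[NO₂] = 1/1.9 + 0.67 × 10
Step 3: 1/[NO₂] = 0.5263 + 6.7 = 7.226
Step 4: [NO₂] = 1/7.226 = 0.1384 M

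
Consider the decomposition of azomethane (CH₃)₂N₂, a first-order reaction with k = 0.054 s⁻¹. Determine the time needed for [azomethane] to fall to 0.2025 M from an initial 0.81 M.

25.67 s

Step 1: For first-order: t = ln([azomethane]₀/[azomethane])/k
Step 2: t = ln(0.81/0.2025)/0.054
Step 3: t = ln(4)/0.054
Step 4: t = 1.386/0.054 = 25.67 s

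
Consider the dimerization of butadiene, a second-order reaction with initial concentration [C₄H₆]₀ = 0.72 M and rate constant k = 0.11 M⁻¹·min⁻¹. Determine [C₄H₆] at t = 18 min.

0.2968 M

Step 1: For a second-order reaction: 1/[C₄H₆] = 1/[C₄H₆]₀ + kt
Step 2: 1/[C₄H₆] = 1/0.72 + 0.11 × 18
Step 3: 1/[C₄H₆] = 1.389 + 1.98 = 3.369
Step 4: [C₄H₆] = 1/3.369 = 0.2968 M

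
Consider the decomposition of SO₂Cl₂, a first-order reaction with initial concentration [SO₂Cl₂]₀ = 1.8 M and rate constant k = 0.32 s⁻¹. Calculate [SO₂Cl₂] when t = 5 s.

0.3634 M

Step 1: For a first-order reaction: [SO₂Cl₂] = [SO₂Cl₂]₀ × e^(-kt)
Step 2: [SO₂Cl₂] = 1.8 × e^(-0.32 × 5)
Step 3: [SO₂Cl₂] = 1.8 × e^(-1.6)
Step 4: [SO₂Cl₂] = 1.8 × 0.201897 = 0.3634 M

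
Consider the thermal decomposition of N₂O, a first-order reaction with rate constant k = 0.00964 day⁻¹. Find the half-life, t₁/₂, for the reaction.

71.9 day

Step 1: For a first-order reaction, t₁/₂ = ln(2)/k
Step 2: t₁/₂ = ln(2)/0.00964
Step 3: t₁/₂ = 0.6931/0.00964 = 71.9 day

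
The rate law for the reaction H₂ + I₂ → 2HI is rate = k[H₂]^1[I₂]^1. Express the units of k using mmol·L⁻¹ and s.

(mmol·L⁻¹)⁻¹·s⁻¹

Step 1: Overall order = 1 + 1 = 2.
Step 2: rate has units mmol·L⁻¹·s⁻¹; [H₂]^1[I₂]^1 has units (mmol·L⁻¹)^2.
Step 3: k = rate/([H₂]^1[I₂]^1), so units of k = (mmol·L⁻¹)^(1-2)·s⁻¹ = (mmol·L⁻¹)⁻¹·s⁻¹.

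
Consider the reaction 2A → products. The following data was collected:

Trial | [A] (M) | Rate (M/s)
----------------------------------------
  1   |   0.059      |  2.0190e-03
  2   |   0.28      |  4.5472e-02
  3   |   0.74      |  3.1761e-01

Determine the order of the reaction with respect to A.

second order (2)

Step 1: Compare trials to find order n where rate₂/rate₁ = ([A]₂/[A]₁)^n
Step 2: rate₂/rate₁ = 4.5472e-02/2.0190e-03 = 22.52
Step 3: [A]₂/[A]₁ = 0.28/0.059 = 4.746
Step 4: n = ln(22.52)/ln(4.746) = 2.00 ≈ 2
Step 5: The reaction is second order in A.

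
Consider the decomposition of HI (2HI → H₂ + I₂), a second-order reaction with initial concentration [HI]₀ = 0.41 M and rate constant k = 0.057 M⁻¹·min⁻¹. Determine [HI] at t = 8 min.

0.3454 M

Step 1: For a second-order reaction: 1/[HI] = 1/[HI]₀ + kt
Step 2: 1/[HI] = 1/0.41 + 0.057 × 8
Step 3: 1/[HI] = 2.439 + 0.456 = 2.895
Step 4: [HI] = 1/2.895 = 0.3454 M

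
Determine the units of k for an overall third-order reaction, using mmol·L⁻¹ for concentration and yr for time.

(mmol·L⁻¹)⁻²·yr⁻¹

Step 1: For overall order n, rate = k × (concentration)^n.
Step 2: Rate has units mmol·L⁻¹·yr⁻¹; concentration term has units (mmol·L⁻¹)^3.
Step 3: k = rate / (concentration)^n, so units of k = (mmol·L⁻¹)^(1-3)·yr⁻¹ = (mmol·L⁻¹)⁻²·yr⁻¹.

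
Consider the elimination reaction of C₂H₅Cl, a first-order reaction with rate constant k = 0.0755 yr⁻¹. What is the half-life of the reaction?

9.181 yr

Step 1: For a first-order reaction, t₁/₂ = ln(2)/k
Step 2: t₁/₂ = ln(2)/0.0755
Step 3: t₁/₂ = 0.6931/0.0755 = 9.181 yr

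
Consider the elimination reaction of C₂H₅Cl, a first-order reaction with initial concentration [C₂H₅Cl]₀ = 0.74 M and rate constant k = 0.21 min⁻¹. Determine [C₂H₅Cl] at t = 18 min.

0.01689 M

Step 1: For a first-order reaction: [C₂H₅Cl] = [C₂H₅Cl]₀ × e^(-kt)
Step 2: [C₂H₅Cl] = 0.74 × e^(-0.21 × 18)
Step 3: [C₂H₅Cl] = 0.74 × e^(-3.78)
Step 4: [C₂H₅Cl] = 0.74 × 0.0228227 = 0.01689 M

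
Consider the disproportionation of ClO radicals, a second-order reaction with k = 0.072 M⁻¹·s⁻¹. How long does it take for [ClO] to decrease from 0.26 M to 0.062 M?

170.6 s

Step 1: For second-order: t = (1/[ClO] - 1/[ClO]₀)/k
Step 2: t = (1/0.062 - 1/0.26)/0.072
Step 3: t = (16.13 - 3.846)/0.072
Step 4: t = 12.28/0.072 = 170.6 s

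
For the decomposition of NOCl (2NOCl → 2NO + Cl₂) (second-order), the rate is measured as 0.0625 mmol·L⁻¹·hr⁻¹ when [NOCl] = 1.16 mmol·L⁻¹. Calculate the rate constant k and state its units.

0.04645 (mmol·L⁻¹)⁻¹·hr⁻¹

Step 1: rate = k[NOCl]^2, so k = rate / [NOCl]^2.
Step 2: k = 0.0625 / (1.16)^2 = 0.0625 / 1.346.
Step 3: k = 0.04645 (mmol·L⁻¹)⁻¹·hr⁻¹.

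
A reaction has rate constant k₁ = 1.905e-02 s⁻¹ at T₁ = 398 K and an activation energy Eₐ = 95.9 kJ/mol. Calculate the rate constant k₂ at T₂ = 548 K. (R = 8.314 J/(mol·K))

5.311e+01 s⁻¹

Step 1: Use the two-temperature Arrhenius form: ln(k₂/k₁) = -Eₐ/R × (1/T₂ - 1/T₁)
Step 2: Convert Eₐ to J/mol: 95.9 kJ/mol = 95900 J/mol
Step 3: 1/T₂ - 1/T₁ = 1/548 - 1/398 = -6.877453e-04 K⁻¹
Step 4: ln(k₂/k₁) = -95900/8.314 × -6.877453e-04 = 7.93298
Step 5: k₂ = k₁ × exp(7.93298) = 1.905e-02 × 2.78772e+03 = 5.311e+01 s⁻¹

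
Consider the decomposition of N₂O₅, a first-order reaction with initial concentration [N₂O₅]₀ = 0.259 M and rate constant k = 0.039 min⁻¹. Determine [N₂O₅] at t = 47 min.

0.04142 M

Step 1: For a first-order reaction: [N₂O₅] = [N₂O₅]₀ × e^(-kt)
Step 2: [N₂O₅] = 0.259 × e^(-0.039 × 47)
Step 3: [N₂O₅] = 0.259 × e^(-1.833)
Step 4: [N₂O₅] = 0.259 × 0.159933 = 0.04142 M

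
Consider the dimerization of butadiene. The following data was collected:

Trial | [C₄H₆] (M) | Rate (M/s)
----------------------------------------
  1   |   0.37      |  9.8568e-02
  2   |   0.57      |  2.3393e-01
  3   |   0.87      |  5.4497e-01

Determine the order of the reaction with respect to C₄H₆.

second order (2)

Step 1: Compare trials to find order n where rate₂/rate₁ = ([C₄H₆]₂/[C₄H₆]₁)^n
Step 2: rate₂/rate₁ = 2.3393e-01/9.8568e-02 = 2.373
Step 3: [C₄H₆]₂/[C₄H₆]₁ = 0.57/0.37 = 1.541
Step 4: n = ln(2.373)/ln(1.541) = 2.00 ≈ 2
Step 5: The reaction is second order in C₄H₆.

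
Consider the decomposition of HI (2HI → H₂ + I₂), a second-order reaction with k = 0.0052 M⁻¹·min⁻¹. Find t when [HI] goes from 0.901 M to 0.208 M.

711.1 min

Step 1: For second-order: t = (1/[HI] - 1/[HI]₀)/k
Step 2: t = (1/0.208 - 1/0.901)/0.0052
Step 3: t = (4.808 - 1.11)/0.0052
Step 4: t = 3.698/0.0052 = 711.1 min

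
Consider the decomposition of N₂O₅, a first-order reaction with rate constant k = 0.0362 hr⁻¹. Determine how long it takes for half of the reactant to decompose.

19.15 hr

Step 1: For a first-order reaction, t₁/₂ = ln(2)/k
Step 2: t₁/₂ = ln(2)/0.0362
Step 3: t₁/₂ = 0.6931/0.0362 = 19.15 hr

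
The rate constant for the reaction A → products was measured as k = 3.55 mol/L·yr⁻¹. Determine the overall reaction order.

zeroth order (0)

Step 1: The units of k for an nth-order reaction are (concentration)^(1-n)·(time)⁻¹.
Step 2: Here k has units mol/L·yr⁻¹, so the concentration exponent is 1.
Step 3: 1 - n = 1 ⇒ n = 0. The reaction is zeroth order.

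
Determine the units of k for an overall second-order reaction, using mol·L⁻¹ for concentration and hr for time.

(mol·L⁻¹)⁻¹·hr⁻¹

Step 1: For overall order n, rate = k × (concentration)^n.
Step 2: Rate has units mol·L⁻¹·hr⁻¹; concentration term has units (mol·L⁻¹)^2.
Step 3: k = rate / (concentration)^n, so units of k = (mol·L⁻¹)^(1-2)·hr⁻¹ = (mol·L⁻¹)⁻¹·hr⁻¹.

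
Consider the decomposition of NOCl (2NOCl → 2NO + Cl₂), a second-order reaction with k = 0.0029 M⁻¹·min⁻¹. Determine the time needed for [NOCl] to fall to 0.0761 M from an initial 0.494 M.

3833 min

Step 1: For second-order: t = (1/[NOCl] - 1/[NOCl]₀)/k
Step 2: t = (1/0.0761 - 1/0.494)/0.0029
Step 3: t = (13.14 - 2.024)/0.0029
Step 4: t = 11.12/0.0029 = 3833 min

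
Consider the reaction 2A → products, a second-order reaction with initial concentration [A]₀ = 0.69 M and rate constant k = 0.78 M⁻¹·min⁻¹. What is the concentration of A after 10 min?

0.1081 M

Step 1: For a second-order reaction: 1/[A] = 1/[A]₀ + kt
Step 2: 1/[A] = 1/0.69 + 0.78 × 10
Step 3: 1/[A] = 1.449 + 7.8 = 9.249
Step 4: [A] = 1/9.249 = 0.1081 M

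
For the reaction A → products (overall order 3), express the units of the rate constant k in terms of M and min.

M⁻²·min⁻¹

Step 1: For overall order n, rate = k × (concentration)^n.
Step 2: Rate has units M·min⁻¹; concentration term has units M^3.
Step 3: k = rate / (concentration)^n, so units of k = M^(1-3)·min⁻¹ = M⁻²·min⁻¹.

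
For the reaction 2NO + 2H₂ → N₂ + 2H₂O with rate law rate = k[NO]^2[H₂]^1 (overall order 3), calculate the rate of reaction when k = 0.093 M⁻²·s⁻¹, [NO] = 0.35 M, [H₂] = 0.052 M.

0.0005924 M/s

Step 1: The rate law is rate = k[NO]^2[H₂]^1, overall order = 2+1 = 3
Step 2: Substitute values: rate = 0.093 × (0.35)^2 × (0.052)^1
Step 3: rate = 0.093 × 0.1225 × 0.052 = 0.00059241 M/s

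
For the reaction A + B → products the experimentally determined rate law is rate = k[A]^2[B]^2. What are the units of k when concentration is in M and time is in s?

M⁻³·s⁻¹

Step 1: Overall order = 2 + 2 = 4.
Step 2: rate has units M·s⁻¹; [A]^2[B]^2 has units M^4.
Step 3: k = rate/([A]^2[B]^2), so units of k = M^(1-4)·s⁻¹ = M⁻³·s⁻¹.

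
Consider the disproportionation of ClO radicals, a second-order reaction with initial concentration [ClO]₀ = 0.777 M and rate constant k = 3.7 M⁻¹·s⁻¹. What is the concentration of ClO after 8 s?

0.03238 M

Step 1: For a second-order reaction: 1/[ClO] = 1/[ClO]₀ + kt
Step 2: 1/[ClO] = 1/0.777 + 3.7 × 8
Step 3: 1/[ClO] = 1.287 + 29.6 = 30.89
Step 4: [ClO] = 1/30.89 = 0.03238 M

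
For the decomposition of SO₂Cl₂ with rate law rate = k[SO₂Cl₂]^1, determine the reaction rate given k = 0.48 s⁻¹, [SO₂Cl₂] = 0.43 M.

0.2064 M/s

Step 1: Identify the rate law: rate = k[SO₂Cl₂]^1
Step 2: Substitute values: rate = 0.48 × (0.43)^1
Step 3: Calculate: rate = 0.48 × 0.43 = 0.2064 M/s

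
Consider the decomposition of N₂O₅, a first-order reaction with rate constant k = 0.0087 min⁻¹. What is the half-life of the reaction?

79.67 min

Step 1: For a first-order reaction, t₁/₂ = ln(2)/k
Step 2: t₁/₂ = ln(2)/0.0087
Step 3: t₁/₂ = 0.6931/0.0087 = 79.67 min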